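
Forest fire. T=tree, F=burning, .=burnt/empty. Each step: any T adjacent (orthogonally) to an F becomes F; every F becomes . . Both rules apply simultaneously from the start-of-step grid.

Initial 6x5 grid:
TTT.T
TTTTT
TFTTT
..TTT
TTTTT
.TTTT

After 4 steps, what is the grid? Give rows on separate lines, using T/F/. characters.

Step 1: 3 trees catch fire, 1 burn out
  TTT.T
  TFTTT
  F.FTT
  ..TTT
  TTTTT
  .TTTT
Step 2: 5 trees catch fire, 3 burn out
  TFT.T
  F.FTT
  ...FT
  ..FTT
  TTTTT
  .TTTT
Step 3: 6 trees catch fire, 5 burn out
  F.F.T
  ...FT
  ....F
  ...FT
  TTFTT
  .TTTT
Step 4: 5 trees catch fire, 6 burn out
  ....T
  ....F
  .....
  ....F
  TF.FT
  .TFTT

....T
....F
.....
....F
TF.FT
.TFTT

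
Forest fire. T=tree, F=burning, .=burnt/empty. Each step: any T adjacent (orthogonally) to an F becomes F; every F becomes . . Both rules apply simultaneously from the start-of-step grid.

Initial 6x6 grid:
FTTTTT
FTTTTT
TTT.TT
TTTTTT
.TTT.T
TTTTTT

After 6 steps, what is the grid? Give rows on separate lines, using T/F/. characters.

Step 1: 3 trees catch fire, 2 burn out
  .FTTTT
  .FTTTT
  FTT.TT
  TTTTTT
  .TTT.T
  TTTTTT
Step 2: 4 trees catch fire, 3 burn out
  ..FTTT
  ..FTTT
  .FT.TT
  FTTTTT
  .TTT.T
  TTTTTT
Step 3: 4 trees catch fire, 4 burn out
  ...FTT
  ...FTT
  ..F.TT
  .FTTTT
  .TTT.T
  TTTTTT
Step 4: 4 trees catch fire, 4 burn out
  ....FT
  ....FT
  ....TT
  ..FTTT
  .FTT.T
  TTTTTT
Step 5: 6 trees catch fire, 4 burn out
  .....F
  .....F
  ....FT
  ...FTT
  ..FT.T
  TFTTTT
Step 6: 5 trees catch fire, 6 burn out
  ......
  ......
  .....F
  ....FT
  ...F.T
  F.FTTT

......
......
.....F
....FT
...F.T
F.FTTT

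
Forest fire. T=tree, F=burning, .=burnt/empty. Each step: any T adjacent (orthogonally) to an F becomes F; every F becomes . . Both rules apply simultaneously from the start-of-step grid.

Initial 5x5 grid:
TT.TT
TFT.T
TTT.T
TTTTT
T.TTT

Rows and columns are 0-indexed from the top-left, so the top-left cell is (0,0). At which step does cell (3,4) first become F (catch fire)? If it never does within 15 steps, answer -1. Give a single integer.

Step 1: cell (3,4)='T' (+4 fires, +1 burnt)
Step 2: cell (3,4)='T' (+4 fires, +4 burnt)
Step 3: cell (3,4)='T' (+2 fires, +4 burnt)
Step 4: cell (3,4)='T' (+3 fires, +2 burnt)
Step 5: cell (3,4)='F' (+2 fires, +3 burnt)
  -> target ignites at step 5
Step 6: cell (3,4)='.' (+2 fires, +2 burnt)
Step 7: cell (3,4)='.' (+1 fires, +2 burnt)
Step 8: cell (3,4)='.' (+1 fires, +1 burnt)
Step 9: cell (3,4)='.' (+1 fires, +1 burnt)
Step 10: cell (3,4)='.' (+0 fires, +1 burnt)
  fire out at step 10

5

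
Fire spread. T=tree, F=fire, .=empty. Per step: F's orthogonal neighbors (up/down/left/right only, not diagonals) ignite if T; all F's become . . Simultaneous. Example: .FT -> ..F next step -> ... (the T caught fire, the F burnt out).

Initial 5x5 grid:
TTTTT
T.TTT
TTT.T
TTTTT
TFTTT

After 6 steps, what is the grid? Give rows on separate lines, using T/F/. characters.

Step 1: 3 trees catch fire, 1 burn out
  TTTTT
  T.TTT
  TTT.T
  TFTTT
  F.FTT
Step 2: 4 trees catch fire, 3 burn out
  TTTTT
  T.TTT
  TFT.T
  F.FTT
  ...FT
Step 3: 4 trees catch fire, 4 burn out
  TTTTT
  T.TTT
  F.F.T
  ...FT
  ....F
Step 4: 3 trees catch fire, 4 burn out
  TTTTT
  F.FTT
  ....T
  ....F
  .....
Step 5: 4 trees catch fire, 3 burn out
  FTFTT
  ...FT
  ....F
  .....
  .....
Step 6: 3 trees catch fire, 4 burn out
  .F.FT
  ....F
  .....
  .....
  .....

.F.FT
....F
.....
.....
.....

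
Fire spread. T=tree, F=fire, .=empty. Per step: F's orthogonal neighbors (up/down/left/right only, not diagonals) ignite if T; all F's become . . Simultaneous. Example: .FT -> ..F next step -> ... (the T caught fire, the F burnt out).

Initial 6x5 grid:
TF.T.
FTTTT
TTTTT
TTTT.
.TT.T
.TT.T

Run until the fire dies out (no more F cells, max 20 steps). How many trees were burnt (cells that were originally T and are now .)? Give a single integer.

Step 1: +3 fires, +2 burnt (F count now 3)
Step 2: +3 fires, +3 burnt (F count now 3)
Step 3: +3 fires, +3 burnt (F count now 3)
Step 4: +5 fires, +3 burnt (F count now 5)
Step 5: +4 fires, +5 burnt (F count now 4)
Step 6: +1 fires, +4 burnt (F count now 1)
Step 7: +0 fires, +1 burnt (F count now 0)
Fire out after step 7
Initially T: 21, now '.': 28
Total burnt (originally-T cells now '.'): 19

Answer: 19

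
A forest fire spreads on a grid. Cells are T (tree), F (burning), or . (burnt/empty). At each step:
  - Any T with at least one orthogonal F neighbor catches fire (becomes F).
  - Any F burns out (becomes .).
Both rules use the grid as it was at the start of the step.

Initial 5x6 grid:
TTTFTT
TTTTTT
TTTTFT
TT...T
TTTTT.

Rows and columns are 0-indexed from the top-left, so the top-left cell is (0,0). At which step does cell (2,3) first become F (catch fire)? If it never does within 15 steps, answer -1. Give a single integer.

Step 1: cell (2,3)='F' (+6 fires, +2 burnt)
  -> target ignites at step 1
Step 2: cell (2,3)='.' (+6 fires, +6 burnt)
Step 3: cell (2,3)='.' (+3 fires, +6 burnt)
Step 4: cell (2,3)='.' (+3 fires, +3 burnt)
Step 5: cell (2,3)='.' (+2 fires, +3 burnt)
Step 6: cell (2,3)='.' (+2 fires, +2 burnt)
Step 7: cell (2,3)='.' (+1 fires, +2 burnt)
Step 8: cell (2,3)='.' (+1 fires, +1 burnt)
Step 9: cell (2,3)='.' (+0 fires, +1 burnt)
  fire out at step 9

1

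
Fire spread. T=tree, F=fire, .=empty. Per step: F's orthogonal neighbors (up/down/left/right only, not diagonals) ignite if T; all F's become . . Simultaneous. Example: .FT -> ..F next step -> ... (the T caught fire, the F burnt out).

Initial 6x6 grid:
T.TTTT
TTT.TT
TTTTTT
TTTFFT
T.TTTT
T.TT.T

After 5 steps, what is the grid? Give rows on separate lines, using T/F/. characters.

Step 1: 6 trees catch fire, 2 burn out
  T.TTTT
  TTT.TT
  TTTFFT
  TTF..F
  T.TFFT
  T.TT.T
Step 2: 7 trees catch fire, 6 burn out
  T.TTTT
  TTT.FT
  TTF..F
  TF....
  T.F..F
  T.TF.T
Step 3: 7 trees catch fire, 7 burn out
  T.TTFT
  TTF..F
  TF....
  F.....
  T.....
  T.F..F
Step 4: 6 trees catch fire, 7 burn out
  T.FF.F
  TF....
  F.....
  ......
  F.....
  T.....
Step 5: 2 trees catch fire, 6 burn out
  T.....
  F.....
  ......
  ......
  ......
  F.....

T.....
F.....
......
......
......
F.....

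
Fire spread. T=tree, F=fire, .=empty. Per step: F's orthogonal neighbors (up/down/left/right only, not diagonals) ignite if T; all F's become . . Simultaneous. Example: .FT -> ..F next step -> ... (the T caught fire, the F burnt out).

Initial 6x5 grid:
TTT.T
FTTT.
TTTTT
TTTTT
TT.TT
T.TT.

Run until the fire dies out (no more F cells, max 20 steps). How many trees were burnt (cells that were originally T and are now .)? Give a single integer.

Step 1: +3 fires, +1 burnt (F count now 3)
Step 2: +4 fires, +3 burnt (F count now 4)
Step 3: +5 fires, +4 burnt (F count now 5)
Step 4: +4 fires, +5 burnt (F count now 4)
Step 5: +2 fires, +4 burnt (F count now 2)
Step 6: +2 fires, +2 burnt (F count now 2)
Step 7: +2 fires, +2 burnt (F count now 2)
Step 8: +1 fires, +2 burnt (F count now 1)
Step 9: +0 fires, +1 burnt (F count now 0)
Fire out after step 9
Initially T: 24, now '.': 29
Total burnt (originally-T cells now '.'): 23

Answer: 23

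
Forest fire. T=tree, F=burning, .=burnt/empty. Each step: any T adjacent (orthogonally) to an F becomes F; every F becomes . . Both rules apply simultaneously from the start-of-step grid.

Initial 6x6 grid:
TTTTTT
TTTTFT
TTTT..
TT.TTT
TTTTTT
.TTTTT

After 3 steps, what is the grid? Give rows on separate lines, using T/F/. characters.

Step 1: 3 trees catch fire, 1 burn out
  TTTTFT
  TTTF.F
  TTTT..
  TT.TTT
  TTTTTT
  .TTTTT
Step 2: 4 trees catch fire, 3 burn out
  TTTF.F
  TTF...
  TTTF..
  TT.TTT
  TTTTTT
  .TTTTT
Step 3: 4 trees catch fire, 4 burn out
  TTF...
  TF....
  TTF...
  TT.FTT
  TTTTTT
  .TTTTT

TTF...
TF....
TTF...
TT.FTT
TTTTTT
.TTTTT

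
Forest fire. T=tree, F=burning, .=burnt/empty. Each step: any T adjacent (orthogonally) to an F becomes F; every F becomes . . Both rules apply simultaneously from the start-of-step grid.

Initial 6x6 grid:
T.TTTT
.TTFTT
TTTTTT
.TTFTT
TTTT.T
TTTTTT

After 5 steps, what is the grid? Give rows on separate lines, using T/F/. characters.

Step 1: 7 trees catch fire, 2 burn out
  T.TFTT
  .TF.FT
  TTTFTT
  .TF.FT
  TTTF.T
  TTTTTT
Step 2: 10 trees catch fire, 7 burn out
  T.F.FT
  .F...F
  TTF.FT
  .F...F
  TTF..T
  TTTFTT
Step 3: 7 trees catch fire, 10 burn out
  T....F
  ......
  TF...F
  ......
  TF...F
  TTF.FT
Step 4: 4 trees catch fire, 7 burn out
  T.....
  ......
  F.....
  ......
  F.....
  TF...F
Step 5: 1 trees catch fire, 4 burn out
  T.....
  ......
  ......
  ......
  ......
  F.....

T.....
......
......
......
......
F.....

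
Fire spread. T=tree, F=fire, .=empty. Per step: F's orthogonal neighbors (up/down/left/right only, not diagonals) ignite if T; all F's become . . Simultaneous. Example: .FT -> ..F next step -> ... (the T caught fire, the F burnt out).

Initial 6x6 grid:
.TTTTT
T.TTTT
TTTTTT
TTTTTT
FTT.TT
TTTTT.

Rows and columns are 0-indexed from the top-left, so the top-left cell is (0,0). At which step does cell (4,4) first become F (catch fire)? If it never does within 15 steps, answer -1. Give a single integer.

Step 1: cell (4,4)='T' (+3 fires, +1 burnt)
Step 2: cell (4,4)='T' (+4 fires, +3 burnt)
Step 3: cell (4,4)='T' (+4 fires, +4 burnt)
Step 4: cell (4,4)='T' (+3 fires, +4 burnt)
Step 5: cell (4,4)='T' (+4 fires, +3 burnt)
Step 6: cell (4,4)='F' (+5 fires, +4 burnt)
  -> target ignites at step 6
Step 7: cell (4,4)='.' (+5 fires, +5 burnt)
Step 8: cell (4,4)='.' (+2 fires, +5 burnt)
Step 9: cell (4,4)='.' (+1 fires, +2 burnt)
Step 10: cell (4,4)='.' (+0 fires, +1 burnt)
  fire out at step 10

6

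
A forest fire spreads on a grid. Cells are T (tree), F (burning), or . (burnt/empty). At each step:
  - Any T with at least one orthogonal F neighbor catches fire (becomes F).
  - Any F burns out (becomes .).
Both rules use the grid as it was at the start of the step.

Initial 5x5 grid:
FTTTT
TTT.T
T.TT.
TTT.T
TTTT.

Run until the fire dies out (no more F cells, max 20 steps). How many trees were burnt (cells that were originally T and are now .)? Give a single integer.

Answer: 18

Derivation:
Step 1: +2 fires, +1 burnt (F count now 2)
Step 2: +3 fires, +2 burnt (F count now 3)
Step 3: +3 fires, +3 burnt (F count now 3)
Step 4: +4 fires, +3 burnt (F count now 4)
Step 5: +4 fires, +4 burnt (F count now 4)
Step 6: +1 fires, +4 burnt (F count now 1)
Step 7: +1 fires, +1 burnt (F count now 1)
Step 8: +0 fires, +1 burnt (F count now 0)
Fire out after step 8
Initially T: 19, now '.': 24
Total burnt (originally-T cells now '.'): 18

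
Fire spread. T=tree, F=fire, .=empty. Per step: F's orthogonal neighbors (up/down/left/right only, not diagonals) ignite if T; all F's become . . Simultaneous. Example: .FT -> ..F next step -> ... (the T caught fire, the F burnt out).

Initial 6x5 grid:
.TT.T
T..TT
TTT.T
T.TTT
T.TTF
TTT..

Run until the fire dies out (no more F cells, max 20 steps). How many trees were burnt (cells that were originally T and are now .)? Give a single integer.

Answer: 18

Derivation:
Step 1: +2 fires, +1 burnt (F count now 2)
Step 2: +3 fires, +2 burnt (F count now 3)
Step 3: +3 fires, +3 burnt (F count now 3)
Step 4: +4 fires, +3 burnt (F count now 4)
Step 5: +2 fires, +4 burnt (F count now 2)
Step 6: +2 fires, +2 burnt (F count now 2)
Step 7: +2 fires, +2 burnt (F count now 2)
Step 8: +0 fires, +2 burnt (F count now 0)
Fire out after step 8
Initially T: 20, now '.': 28
Total burnt (originally-T cells now '.'): 18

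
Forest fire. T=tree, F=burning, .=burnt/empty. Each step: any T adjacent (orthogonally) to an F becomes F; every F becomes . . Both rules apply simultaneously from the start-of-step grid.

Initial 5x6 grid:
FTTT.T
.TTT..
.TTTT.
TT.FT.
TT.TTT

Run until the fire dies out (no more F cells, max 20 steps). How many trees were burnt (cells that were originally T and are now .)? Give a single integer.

Answer: 18

Derivation:
Step 1: +4 fires, +2 burnt (F count now 4)
Step 2: +6 fires, +4 burnt (F count now 6)
Step 3: +4 fires, +6 burnt (F count now 4)
Step 4: +1 fires, +4 burnt (F count now 1)
Step 5: +2 fires, +1 burnt (F count now 2)
Step 6: +1 fires, +2 burnt (F count now 1)
Step 7: +0 fires, +1 burnt (F count now 0)
Fire out after step 7
Initially T: 19, now '.': 29
Total burnt (originally-T cells now '.'): 18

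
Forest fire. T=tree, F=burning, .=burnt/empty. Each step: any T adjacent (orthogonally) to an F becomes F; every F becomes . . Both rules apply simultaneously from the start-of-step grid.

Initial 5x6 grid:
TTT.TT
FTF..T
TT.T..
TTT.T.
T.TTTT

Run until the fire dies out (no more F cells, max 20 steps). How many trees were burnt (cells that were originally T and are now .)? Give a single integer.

Step 1: +4 fires, +2 burnt (F count now 4)
Step 2: +3 fires, +4 burnt (F count now 3)
Step 3: +2 fires, +3 burnt (F count now 2)
Step 4: +1 fires, +2 burnt (F count now 1)
Step 5: +1 fires, +1 burnt (F count now 1)
Step 6: +1 fires, +1 burnt (F count now 1)
Step 7: +1 fires, +1 burnt (F count now 1)
Step 8: +2 fires, +1 burnt (F count now 2)
Step 9: +0 fires, +2 burnt (F count now 0)
Fire out after step 9
Initially T: 19, now '.': 26
Total burnt (originally-T cells now '.'): 15

Answer: 15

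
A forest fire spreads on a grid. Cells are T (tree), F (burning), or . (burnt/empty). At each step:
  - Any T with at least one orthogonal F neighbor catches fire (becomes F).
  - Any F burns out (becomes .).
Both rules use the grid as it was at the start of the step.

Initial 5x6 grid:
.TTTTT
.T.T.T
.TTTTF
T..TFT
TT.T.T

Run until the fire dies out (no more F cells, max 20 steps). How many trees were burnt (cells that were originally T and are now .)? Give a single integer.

Answer: 16

Derivation:
Step 1: +4 fires, +2 burnt (F count now 4)
Step 2: +4 fires, +4 burnt (F count now 4)
Step 3: +3 fires, +4 burnt (F count now 3)
Step 4: +2 fires, +3 burnt (F count now 2)
Step 5: +2 fires, +2 burnt (F count now 2)
Step 6: +1 fires, +2 burnt (F count now 1)
Step 7: +0 fires, +1 burnt (F count now 0)
Fire out after step 7
Initially T: 19, now '.': 27
Total burnt (originally-T cells now '.'): 16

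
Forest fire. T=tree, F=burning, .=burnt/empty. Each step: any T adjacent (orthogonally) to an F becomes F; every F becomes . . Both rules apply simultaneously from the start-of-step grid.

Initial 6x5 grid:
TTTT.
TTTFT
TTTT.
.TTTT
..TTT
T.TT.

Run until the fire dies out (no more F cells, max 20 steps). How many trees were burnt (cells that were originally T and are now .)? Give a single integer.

Answer: 21

Derivation:
Step 1: +4 fires, +1 burnt (F count now 4)
Step 2: +4 fires, +4 burnt (F count now 4)
Step 3: +6 fires, +4 burnt (F count now 6)
Step 4: +6 fires, +6 burnt (F count now 6)
Step 5: +1 fires, +6 burnt (F count now 1)
Step 6: +0 fires, +1 burnt (F count now 0)
Fire out after step 6
Initially T: 22, now '.': 29
Total burnt (originally-T cells now '.'): 21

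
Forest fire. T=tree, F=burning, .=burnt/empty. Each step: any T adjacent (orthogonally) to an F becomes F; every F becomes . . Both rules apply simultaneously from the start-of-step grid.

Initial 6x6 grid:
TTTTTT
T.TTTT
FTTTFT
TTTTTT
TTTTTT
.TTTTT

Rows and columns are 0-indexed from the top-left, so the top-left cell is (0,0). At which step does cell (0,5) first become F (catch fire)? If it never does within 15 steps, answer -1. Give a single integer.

Step 1: cell (0,5)='T' (+7 fires, +2 burnt)
Step 2: cell (0,5)='T' (+10 fires, +7 burnt)
Step 3: cell (0,5)='F' (+9 fires, +10 burnt)
  -> target ignites at step 3
Step 4: cell (0,5)='.' (+5 fires, +9 burnt)
Step 5: cell (0,5)='.' (+1 fires, +5 burnt)
Step 6: cell (0,5)='.' (+0 fires, +1 burnt)
  fire out at step 6

3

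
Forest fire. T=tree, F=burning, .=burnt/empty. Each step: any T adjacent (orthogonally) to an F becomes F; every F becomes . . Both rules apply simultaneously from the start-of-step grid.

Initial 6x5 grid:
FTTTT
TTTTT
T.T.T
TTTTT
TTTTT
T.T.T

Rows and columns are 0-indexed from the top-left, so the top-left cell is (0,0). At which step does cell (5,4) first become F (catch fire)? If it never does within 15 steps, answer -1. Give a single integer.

Step 1: cell (5,4)='T' (+2 fires, +1 burnt)
Step 2: cell (5,4)='T' (+3 fires, +2 burnt)
Step 3: cell (5,4)='T' (+3 fires, +3 burnt)
Step 4: cell (5,4)='T' (+5 fires, +3 burnt)
Step 5: cell (5,4)='T' (+4 fires, +5 burnt)
Step 6: cell (5,4)='T' (+3 fires, +4 burnt)
Step 7: cell (5,4)='T' (+3 fires, +3 burnt)
Step 8: cell (5,4)='T' (+1 fires, +3 burnt)
Step 9: cell (5,4)='F' (+1 fires, +1 burnt)
  -> target ignites at step 9
Step 10: cell (5,4)='.' (+0 fires, +1 burnt)
  fire out at step 10

9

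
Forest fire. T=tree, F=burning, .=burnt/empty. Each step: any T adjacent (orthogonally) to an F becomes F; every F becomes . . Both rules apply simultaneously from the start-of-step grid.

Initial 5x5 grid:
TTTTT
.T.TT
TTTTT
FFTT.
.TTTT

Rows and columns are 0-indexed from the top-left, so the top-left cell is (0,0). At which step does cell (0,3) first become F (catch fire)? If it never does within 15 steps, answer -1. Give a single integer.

Step 1: cell (0,3)='T' (+4 fires, +2 burnt)
Step 2: cell (0,3)='T' (+4 fires, +4 burnt)
Step 3: cell (0,3)='T' (+3 fires, +4 burnt)
Step 4: cell (0,3)='T' (+5 fires, +3 burnt)
Step 5: cell (0,3)='F' (+2 fires, +5 burnt)
  -> target ignites at step 5
Step 6: cell (0,3)='.' (+1 fires, +2 burnt)
Step 7: cell (0,3)='.' (+0 fires, +1 burnt)
  fire out at step 7

5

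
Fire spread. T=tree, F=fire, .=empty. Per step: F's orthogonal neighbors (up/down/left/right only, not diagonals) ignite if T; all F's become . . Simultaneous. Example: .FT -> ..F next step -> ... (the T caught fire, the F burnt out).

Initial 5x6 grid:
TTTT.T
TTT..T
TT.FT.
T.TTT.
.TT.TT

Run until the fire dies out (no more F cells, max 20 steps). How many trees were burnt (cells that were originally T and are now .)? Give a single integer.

Step 1: +2 fires, +1 burnt (F count now 2)
Step 2: +2 fires, +2 burnt (F count now 2)
Step 3: +2 fires, +2 burnt (F count now 2)
Step 4: +2 fires, +2 burnt (F count now 2)
Step 5: +0 fires, +2 burnt (F count now 0)
Fire out after step 5
Initially T: 20, now '.': 18
Total burnt (originally-T cells now '.'): 8

Answer: 8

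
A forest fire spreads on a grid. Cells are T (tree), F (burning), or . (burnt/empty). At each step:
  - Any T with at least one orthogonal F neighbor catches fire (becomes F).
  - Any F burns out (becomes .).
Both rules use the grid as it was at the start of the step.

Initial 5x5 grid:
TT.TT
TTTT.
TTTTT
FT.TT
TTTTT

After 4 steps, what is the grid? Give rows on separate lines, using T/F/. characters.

Step 1: 3 trees catch fire, 1 burn out
  TT.TT
  TTTT.
  FTTTT
  .F.TT
  FTTTT
Step 2: 3 trees catch fire, 3 burn out
  TT.TT
  FTTT.
  .FTTT
  ...TT
  .FTTT
Step 3: 4 trees catch fire, 3 burn out
  FT.TT
  .FTT.
  ..FTT
  ...TT
  ..FTT
Step 4: 4 trees catch fire, 4 burn out
  .F.TT
  ..FT.
  ...FT
  ...TT
  ...FT

.F.TT
..FT.
...FT
...TT
...FT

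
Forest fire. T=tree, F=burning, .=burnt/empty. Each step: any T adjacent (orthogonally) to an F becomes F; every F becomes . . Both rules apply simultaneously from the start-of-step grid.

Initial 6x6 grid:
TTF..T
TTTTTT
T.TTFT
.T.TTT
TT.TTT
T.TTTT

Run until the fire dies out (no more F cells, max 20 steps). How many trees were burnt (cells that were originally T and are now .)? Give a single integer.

Step 1: +6 fires, +2 burnt (F count now 6)
Step 2: +8 fires, +6 burnt (F count now 8)
Step 3: +5 fires, +8 burnt (F count now 5)
Step 4: +3 fires, +5 burnt (F count now 3)
Step 5: +1 fires, +3 burnt (F count now 1)
Step 6: +0 fires, +1 burnt (F count now 0)
Fire out after step 6
Initially T: 27, now '.': 32
Total burnt (originally-T cells now '.'): 23

Answer: 23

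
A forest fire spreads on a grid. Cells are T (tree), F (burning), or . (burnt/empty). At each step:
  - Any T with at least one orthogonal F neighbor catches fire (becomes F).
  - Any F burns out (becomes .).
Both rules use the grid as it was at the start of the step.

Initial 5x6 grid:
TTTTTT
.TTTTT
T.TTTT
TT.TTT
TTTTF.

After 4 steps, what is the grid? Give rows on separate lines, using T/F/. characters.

Step 1: 2 trees catch fire, 1 burn out
  TTTTTT
  .TTTTT
  T.TTTT
  TT.TFT
  TTTF..
Step 2: 4 trees catch fire, 2 burn out
  TTTTTT
  .TTTTT
  T.TTFT
  TT.F.F
  TTF...
Step 3: 4 trees catch fire, 4 burn out
  TTTTTT
  .TTTFT
  T.TF.F
  TT....
  TF....
Step 4: 6 trees catch fire, 4 burn out
  TTTTFT
  .TTF.F
  T.F...
  TF....
  F.....

TTTTFT
.TTF.F
T.F...
TF....
F.....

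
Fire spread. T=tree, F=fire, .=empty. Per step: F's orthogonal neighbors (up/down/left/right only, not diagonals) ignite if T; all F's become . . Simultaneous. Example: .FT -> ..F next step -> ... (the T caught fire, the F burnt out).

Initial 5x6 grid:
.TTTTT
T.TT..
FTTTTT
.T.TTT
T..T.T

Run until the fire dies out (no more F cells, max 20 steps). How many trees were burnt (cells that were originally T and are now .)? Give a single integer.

Answer: 19

Derivation:
Step 1: +2 fires, +1 burnt (F count now 2)
Step 2: +2 fires, +2 burnt (F count now 2)
Step 3: +2 fires, +2 burnt (F count now 2)
Step 4: +4 fires, +2 burnt (F count now 4)
Step 5: +5 fires, +4 burnt (F count now 5)
Step 6: +2 fires, +5 burnt (F count now 2)
Step 7: +2 fires, +2 burnt (F count now 2)
Step 8: +0 fires, +2 burnt (F count now 0)
Fire out after step 8
Initially T: 20, now '.': 29
Total burnt (originally-T cells now '.'): 19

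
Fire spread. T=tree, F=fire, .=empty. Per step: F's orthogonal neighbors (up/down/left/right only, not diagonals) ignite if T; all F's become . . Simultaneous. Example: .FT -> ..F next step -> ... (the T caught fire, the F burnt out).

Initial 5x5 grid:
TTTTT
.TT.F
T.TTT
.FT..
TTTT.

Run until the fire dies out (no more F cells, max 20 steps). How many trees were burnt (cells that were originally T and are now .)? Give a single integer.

Step 1: +4 fires, +2 burnt (F count now 4)
Step 2: +5 fires, +4 burnt (F count now 5)
Step 3: +3 fires, +5 burnt (F count now 3)
Step 4: +2 fires, +3 burnt (F count now 2)
Step 5: +1 fires, +2 burnt (F count now 1)
Step 6: +0 fires, +1 burnt (F count now 0)
Fire out after step 6
Initially T: 16, now '.': 24
Total burnt (originally-T cells now '.'): 15

Answer: 15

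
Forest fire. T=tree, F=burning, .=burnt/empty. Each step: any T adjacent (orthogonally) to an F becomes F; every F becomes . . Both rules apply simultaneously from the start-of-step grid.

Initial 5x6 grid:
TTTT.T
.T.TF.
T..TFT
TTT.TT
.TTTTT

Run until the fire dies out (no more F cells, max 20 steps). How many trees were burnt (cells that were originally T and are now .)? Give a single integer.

Answer: 19

Derivation:
Step 1: +4 fires, +2 burnt (F count now 4)
Step 2: +3 fires, +4 burnt (F count now 3)
Step 3: +3 fires, +3 burnt (F count now 3)
Step 4: +2 fires, +3 burnt (F count now 2)
Step 5: +4 fires, +2 burnt (F count now 4)
Step 6: +1 fires, +4 burnt (F count now 1)
Step 7: +1 fires, +1 burnt (F count now 1)
Step 8: +1 fires, +1 burnt (F count now 1)
Step 9: +0 fires, +1 burnt (F count now 0)
Fire out after step 9
Initially T: 20, now '.': 29
Total burnt (originally-T cells now '.'): 19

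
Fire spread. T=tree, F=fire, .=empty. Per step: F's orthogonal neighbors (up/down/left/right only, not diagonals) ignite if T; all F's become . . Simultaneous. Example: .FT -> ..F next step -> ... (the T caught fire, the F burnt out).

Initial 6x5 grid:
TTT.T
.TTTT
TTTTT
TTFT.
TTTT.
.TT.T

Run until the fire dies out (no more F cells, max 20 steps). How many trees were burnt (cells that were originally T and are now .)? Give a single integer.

Step 1: +4 fires, +1 burnt (F count now 4)
Step 2: +7 fires, +4 burnt (F count now 7)
Step 3: +7 fires, +7 burnt (F count now 7)
Step 4: +2 fires, +7 burnt (F count now 2)
Step 5: +2 fires, +2 burnt (F count now 2)
Step 6: +0 fires, +2 burnt (F count now 0)
Fire out after step 6
Initially T: 23, now '.': 29
Total burnt (originally-T cells now '.'): 22

Answer: 22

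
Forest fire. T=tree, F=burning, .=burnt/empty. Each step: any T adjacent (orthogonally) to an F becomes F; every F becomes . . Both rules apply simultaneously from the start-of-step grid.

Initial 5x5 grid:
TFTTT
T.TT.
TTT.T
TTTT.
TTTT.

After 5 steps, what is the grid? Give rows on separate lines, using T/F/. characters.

Step 1: 2 trees catch fire, 1 burn out
  F.FTT
  T.TT.
  TTT.T
  TTTT.
  TTTT.
Step 2: 3 trees catch fire, 2 burn out
  ...FT
  F.FT.
  TTT.T
  TTTT.
  TTTT.
Step 3: 4 trees catch fire, 3 burn out
  ....F
  ...F.
  FTF.T
  TTTT.
  TTTT.
Step 4: 3 trees catch fire, 4 burn out
  .....
  .....
  .F..T
  FTFT.
  TTTT.
Step 5: 4 trees catch fire, 3 burn out
  .....
  .....
  ....T
  .F.F.
  FTFT.

.....
.....
....T
.F.F.
FTFT.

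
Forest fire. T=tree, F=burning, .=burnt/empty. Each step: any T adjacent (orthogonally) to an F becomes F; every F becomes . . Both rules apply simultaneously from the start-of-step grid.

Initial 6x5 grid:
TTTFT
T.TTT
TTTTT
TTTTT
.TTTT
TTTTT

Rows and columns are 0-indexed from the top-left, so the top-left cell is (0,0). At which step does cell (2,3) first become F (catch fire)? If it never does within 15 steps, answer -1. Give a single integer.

Step 1: cell (2,3)='T' (+3 fires, +1 burnt)
Step 2: cell (2,3)='F' (+4 fires, +3 burnt)
  -> target ignites at step 2
Step 3: cell (2,3)='.' (+4 fires, +4 burnt)
Step 4: cell (2,3)='.' (+5 fires, +4 burnt)
Step 5: cell (2,3)='.' (+5 fires, +5 burnt)
Step 6: cell (2,3)='.' (+4 fires, +5 burnt)
Step 7: cell (2,3)='.' (+1 fires, +4 burnt)
Step 8: cell (2,3)='.' (+1 fires, +1 burnt)
Step 9: cell (2,3)='.' (+0 fires, +1 burnt)
  fire out at step 9

2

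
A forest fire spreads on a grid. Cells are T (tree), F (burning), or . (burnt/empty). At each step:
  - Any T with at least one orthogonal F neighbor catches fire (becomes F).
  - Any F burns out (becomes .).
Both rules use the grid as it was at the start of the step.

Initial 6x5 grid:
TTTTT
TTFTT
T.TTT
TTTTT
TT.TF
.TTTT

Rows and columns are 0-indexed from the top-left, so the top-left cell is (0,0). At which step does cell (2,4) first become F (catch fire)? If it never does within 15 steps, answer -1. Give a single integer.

Step 1: cell (2,4)='T' (+7 fires, +2 burnt)
Step 2: cell (2,4)='F' (+9 fires, +7 burnt)
  -> target ignites at step 2
Step 3: cell (2,4)='.' (+5 fires, +9 burnt)
Step 4: cell (2,4)='.' (+3 fires, +5 burnt)
Step 5: cell (2,4)='.' (+1 fires, +3 burnt)
Step 6: cell (2,4)='.' (+0 fires, +1 burnt)
  fire out at step 6

2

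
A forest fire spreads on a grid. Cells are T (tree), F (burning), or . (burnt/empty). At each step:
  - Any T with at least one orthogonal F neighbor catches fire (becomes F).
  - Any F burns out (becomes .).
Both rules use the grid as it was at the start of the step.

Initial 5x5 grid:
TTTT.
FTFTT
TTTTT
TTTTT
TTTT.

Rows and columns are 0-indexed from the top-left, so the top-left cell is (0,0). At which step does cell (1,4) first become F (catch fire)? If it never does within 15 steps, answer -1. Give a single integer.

Step 1: cell (1,4)='T' (+6 fires, +2 burnt)
Step 2: cell (1,4)='F' (+7 fires, +6 burnt)
  -> target ignites at step 2
Step 3: cell (1,4)='.' (+5 fires, +7 burnt)
Step 4: cell (1,4)='.' (+3 fires, +5 burnt)
Step 5: cell (1,4)='.' (+0 fires, +3 burnt)
  fire out at step 5

2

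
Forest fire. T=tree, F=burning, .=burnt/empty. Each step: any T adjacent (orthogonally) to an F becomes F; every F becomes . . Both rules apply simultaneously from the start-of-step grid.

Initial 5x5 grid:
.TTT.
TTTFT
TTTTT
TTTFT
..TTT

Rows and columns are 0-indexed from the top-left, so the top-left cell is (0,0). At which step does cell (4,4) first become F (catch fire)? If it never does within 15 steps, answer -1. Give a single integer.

Step 1: cell (4,4)='T' (+7 fires, +2 burnt)
Step 2: cell (4,4)='F' (+7 fires, +7 burnt)
  -> target ignites at step 2
Step 3: cell (4,4)='.' (+4 fires, +7 burnt)
Step 4: cell (4,4)='.' (+1 fires, +4 burnt)
Step 5: cell (4,4)='.' (+0 fires, +1 burnt)
  fire out at step 5

2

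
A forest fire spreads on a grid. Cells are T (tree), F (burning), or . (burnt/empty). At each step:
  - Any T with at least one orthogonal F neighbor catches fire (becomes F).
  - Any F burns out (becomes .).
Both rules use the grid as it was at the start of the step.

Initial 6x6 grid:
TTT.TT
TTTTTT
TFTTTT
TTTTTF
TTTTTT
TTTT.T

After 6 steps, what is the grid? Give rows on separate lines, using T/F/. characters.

Step 1: 7 trees catch fire, 2 burn out
  TTT.TT
  TFTTTT
  F.FTTF
  TFTTF.
  TTTTTF
  TTTT.T
Step 2: 12 trees catch fire, 7 burn out
  TFT.TT
  F.FTTF
  ...FF.
  F.FF..
  TFTTF.
  TTTT.F
Step 3: 9 trees catch fire, 12 burn out
  F.F.TF
  ...FF.
  ......
  ......
  F.FF..
  TFTT..
Step 4: 4 trees catch fire, 9 burn out
  ....F.
  ......
  ......
  ......
  ......
  F.FF..
Step 5: 0 trees catch fire, 4 burn out
  ......
  ......
  ......
  ......
  ......
  ......
Step 6: 0 trees catch fire, 0 burn out
  ......
  ......
  ......
  ......
  ......
  ......

......
......
......
......
......
......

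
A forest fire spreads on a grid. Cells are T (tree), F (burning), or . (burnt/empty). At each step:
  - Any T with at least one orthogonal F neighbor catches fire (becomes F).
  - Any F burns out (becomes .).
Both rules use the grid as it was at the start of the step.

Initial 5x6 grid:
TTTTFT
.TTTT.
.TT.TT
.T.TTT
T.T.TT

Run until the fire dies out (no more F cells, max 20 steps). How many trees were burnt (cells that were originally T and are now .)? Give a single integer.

Step 1: +3 fires, +1 burnt (F count now 3)
Step 2: +3 fires, +3 burnt (F count now 3)
Step 3: +4 fires, +3 burnt (F count now 4)
Step 4: +6 fires, +4 burnt (F count now 6)
Step 5: +2 fires, +6 burnt (F count now 2)
Step 6: +1 fires, +2 burnt (F count now 1)
Step 7: +0 fires, +1 burnt (F count now 0)
Fire out after step 7
Initially T: 21, now '.': 28
Total burnt (originally-T cells now '.'): 19

Answer: 19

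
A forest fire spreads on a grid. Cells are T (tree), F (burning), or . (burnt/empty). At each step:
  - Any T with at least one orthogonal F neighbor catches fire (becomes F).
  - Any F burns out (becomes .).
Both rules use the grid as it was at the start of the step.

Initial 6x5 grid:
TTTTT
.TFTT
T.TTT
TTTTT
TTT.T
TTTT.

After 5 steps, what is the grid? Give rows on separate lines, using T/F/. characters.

Step 1: 4 trees catch fire, 1 burn out
  TTFTT
  .F.FT
  T.FTT
  TTTTT
  TTT.T
  TTTT.
Step 2: 5 trees catch fire, 4 burn out
  TF.FT
  ....F
  T..FT
  TTFTT
  TTT.T
  TTTT.
Step 3: 6 trees catch fire, 5 burn out
  F...F
  .....
  T...F
  TF.FT
  TTF.T
  TTTT.
Step 4: 4 trees catch fire, 6 burn out
  .....
  .....
  T....
  F...F
  TF..T
  TTFT.
Step 5: 5 trees catch fire, 4 burn out
  .....
  .....
  F....
  .....
  F...F
  TF.F.

.....
.....
F....
.....
F...F
TF.F.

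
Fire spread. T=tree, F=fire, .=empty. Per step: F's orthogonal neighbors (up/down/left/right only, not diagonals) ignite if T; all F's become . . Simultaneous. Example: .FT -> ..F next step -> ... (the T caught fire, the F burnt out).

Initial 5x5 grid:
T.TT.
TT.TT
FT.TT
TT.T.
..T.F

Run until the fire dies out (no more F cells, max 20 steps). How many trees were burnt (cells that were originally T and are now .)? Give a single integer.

Answer: 6

Derivation:
Step 1: +3 fires, +2 burnt (F count now 3)
Step 2: +3 fires, +3 burnt (F count now 3)
Step 3: +0 fires, +3 burnt (F count now 0)
Fire out after step 3
Initially T: 14, now '.': 17
Total burnt (originally-T cells now '.'): 6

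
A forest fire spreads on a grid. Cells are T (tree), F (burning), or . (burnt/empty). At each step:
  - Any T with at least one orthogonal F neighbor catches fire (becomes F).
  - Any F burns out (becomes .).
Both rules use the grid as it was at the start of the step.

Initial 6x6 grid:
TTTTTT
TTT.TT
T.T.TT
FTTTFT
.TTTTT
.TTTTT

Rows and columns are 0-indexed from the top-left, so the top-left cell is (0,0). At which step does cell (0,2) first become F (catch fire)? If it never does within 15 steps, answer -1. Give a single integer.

Step 1: cell (0,2)='T' (+6 fires, +2 burnt)
Step 2: cell (0,2)='T' (+8 fires, +6 burnt)
Step 3: cell (0,2)='T' (+9 fires, +8 burnt)
Step 4: cell (0,2)='T' (+5 fires, +9 burnt)
Step 5: cell (0,2)='F' (+1 fires, +5 burnt)
  -> target ignites at step 5
Step 6: cell (0,2)='.' (+0 fires, +1 burnt)
  fire out at step 6

5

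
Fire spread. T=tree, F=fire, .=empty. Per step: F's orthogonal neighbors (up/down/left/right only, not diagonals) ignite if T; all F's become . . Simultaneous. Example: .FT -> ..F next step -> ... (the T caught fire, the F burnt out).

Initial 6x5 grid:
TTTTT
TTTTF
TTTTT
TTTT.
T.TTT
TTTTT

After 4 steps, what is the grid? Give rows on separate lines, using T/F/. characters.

Step 1: 3 trees catch fire, 1 burn out
  TTTTF
  TTTF.
  TTTTF
  TTTT.
  T.TTT
  TTTTT
Step 2: 3 trees catch fire, 3 burn out
  TTTF.
  TTF..
  TTTF.
  TTTT.
  T.TTT
  TTTTT
Step 3: 4 trees catch fire, 3 burn out
  TTF..
  TF...
  TTF..
  TTTF.
  T.TTT
  TTTTT
Step 4: 5 trees catch fire, 4 burn out
  TF...
  F....
  TF...
  TTF..
  T.TFT
  TTTTT

TF...
F....
TF...
TTF..
T.TFT
TTTTT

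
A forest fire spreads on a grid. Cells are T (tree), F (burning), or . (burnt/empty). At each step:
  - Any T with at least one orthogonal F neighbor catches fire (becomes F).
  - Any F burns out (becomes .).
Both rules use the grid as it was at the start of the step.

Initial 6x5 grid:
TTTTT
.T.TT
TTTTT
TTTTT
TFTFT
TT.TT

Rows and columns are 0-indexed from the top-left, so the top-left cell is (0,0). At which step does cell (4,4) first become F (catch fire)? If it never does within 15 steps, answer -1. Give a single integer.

Step 1: cell (4,4)='F' (+7 fires, +2 burnt)
  -> target ignites at step 1
Step 2: cell (4,4)='.' (+7 fires, +7 burnt)
Step 3: cell (4,4)='.' (+5 fires, +7 burnt)
Step 4: cell (4,4)='.' (+3 fires, +5 burnt)
Step 5: cell (4,4)='.' (+3 fires, +3 burnt)
Step 6: cell (4,4)='.' (+0 fires, +3 burnt)
  fire out at step 6

1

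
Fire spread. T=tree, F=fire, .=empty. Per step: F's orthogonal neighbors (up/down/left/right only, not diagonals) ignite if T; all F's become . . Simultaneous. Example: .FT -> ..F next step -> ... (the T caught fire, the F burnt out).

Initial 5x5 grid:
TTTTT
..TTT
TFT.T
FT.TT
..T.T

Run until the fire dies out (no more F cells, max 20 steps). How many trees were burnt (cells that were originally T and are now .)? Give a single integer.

Answer: 15

Derivation:
Step 1: +3 fires, +2 burnt (F count now 3)
Step 2: +1 fires, +3 burnt (F count now 1)
Step 3: +2 fires, +1 burnt (F count now 2)
Step 4: +3 fires, +2 burnt (F count now 3)
Step 5: +3 fires, +3 burnt (F count now 3)
Step 6: +1 fires, +3 burnt (F count now 1)
Step 7: +2 fires, +1 burnt (F count now 2)
Step 8: +0 fires, +2 burnt (F count now 0)
Fire out after step 8
Initially T: 16, now '.': 24
Total burnt (originally-T cells now '.'): 15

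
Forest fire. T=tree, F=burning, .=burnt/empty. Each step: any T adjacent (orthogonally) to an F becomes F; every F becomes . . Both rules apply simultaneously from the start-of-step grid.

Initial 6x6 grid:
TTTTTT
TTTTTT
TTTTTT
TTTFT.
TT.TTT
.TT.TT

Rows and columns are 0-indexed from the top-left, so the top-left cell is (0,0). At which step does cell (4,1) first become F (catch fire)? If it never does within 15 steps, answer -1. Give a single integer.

Step 1: cell (4,1)='T' (+4 fires, +1 burnt)
Step 2: cell (4,1)='T' (+5 fires, +4 burnt)
Step 3: cell (4,1)='F' (+9 fires, +5 burnt)
  -> target ignites at step 3
Step 4: cell (4,1)='.' (+8 fires, +9 burnt)
Step 5: cell (4,1)='.' (+4 fires, +8 burnt)
Step 6: cell (4,1)='.' (+1 fires, +4 burnt)
Step 7: cell (4,1)='.' (+0 fires, +1 burnt)
  fire out at step 7

3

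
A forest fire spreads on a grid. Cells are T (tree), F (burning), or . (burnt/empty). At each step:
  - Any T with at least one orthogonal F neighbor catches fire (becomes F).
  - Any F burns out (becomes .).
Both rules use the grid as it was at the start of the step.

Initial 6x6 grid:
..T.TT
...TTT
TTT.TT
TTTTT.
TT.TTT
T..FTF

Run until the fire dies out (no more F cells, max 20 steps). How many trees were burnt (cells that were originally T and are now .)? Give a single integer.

Step 1: +3 fires, +2 burnt (F count now 3)
Step 2: +2 fires, +3 burnt (F count now 2)
Step 3: +2 fires, +2 burnt (F count now 2)
Step 4: +3 fires, +2 burnt (F count now 3)
Step 5: +5 fires, +3 burnt (F count now 5)
Step 6: +5 fires, +5 burnt (F count now 5)
Step 7: +2 fires, +5 burnt (F count now 2)
Step 8: +0 fires, +2 burnt (F count now 0)
Fire out after step 8
Initially T: 23, now '.': 35
Total burnt (originally-T cells now '.'): 22

Answer: 22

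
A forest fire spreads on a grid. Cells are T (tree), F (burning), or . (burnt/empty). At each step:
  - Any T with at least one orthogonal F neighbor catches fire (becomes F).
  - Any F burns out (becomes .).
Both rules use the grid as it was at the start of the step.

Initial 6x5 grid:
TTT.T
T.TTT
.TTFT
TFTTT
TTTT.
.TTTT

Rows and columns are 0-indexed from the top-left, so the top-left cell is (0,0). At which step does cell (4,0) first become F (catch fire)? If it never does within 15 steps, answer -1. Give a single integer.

Step 1: cell (4,0)='T' (+8 fires, +2 burnt)
Step 2: cell (4,0)='F' (+7 fires, +8 burnt)
  -> target ignites at step 2
Step 3: cell (4,0)='.' (+4 fires, +7 burnt)
Step 4: cell (4,0)='.' (+2 fires, +4 burnt)
Step 5: cell (4,0)='.' (+1 fires, +2 burnt)
Step 6: cell (4,0)='.' (+1 fires, +1 burnt)
Step 7: cell (4,0)='.' (+0 fires, +1 burnt)
  fire out at step 7

2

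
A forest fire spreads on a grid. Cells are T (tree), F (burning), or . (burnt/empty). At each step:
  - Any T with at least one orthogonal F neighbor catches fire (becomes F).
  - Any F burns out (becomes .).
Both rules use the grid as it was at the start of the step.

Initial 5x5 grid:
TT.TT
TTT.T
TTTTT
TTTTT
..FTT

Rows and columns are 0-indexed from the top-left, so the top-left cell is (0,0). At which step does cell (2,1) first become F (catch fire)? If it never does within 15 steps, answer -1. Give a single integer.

Step 1: cell (2,1)='T' (+2 fires, +1 burnt)
Step 2: cell (2,1)='T' (+4 fires, +2 burnt)
Step 3: cell (2,1)='F' (+5 fires, +4 burnt)
  -> target ignites at step 3
Step 4: cell (2,1)='.' (+3 fires, +5 burnt)
Step 5: cell (2,1)='.' (+3 fires, +3 burnt)
Step 6: cell (2,1)='.' (+2 fires, +3 burnt)
Step 7: cell (2,1)='.' (+1 fires, +2 burnt)
Step 8: cell (2,1)='.' (+0 fires, +1 burnt)
  fire out at step 8

3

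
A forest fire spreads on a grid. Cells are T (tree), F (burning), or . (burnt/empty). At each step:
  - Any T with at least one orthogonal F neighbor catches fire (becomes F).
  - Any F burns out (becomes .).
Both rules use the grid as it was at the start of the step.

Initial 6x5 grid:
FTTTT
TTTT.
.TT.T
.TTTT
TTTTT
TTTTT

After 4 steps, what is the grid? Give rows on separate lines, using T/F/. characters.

Step 1: 2 trees catch fire, 1 burn out
  .FTTT
  FTTT.
  .TT.T
  .TTTT
  TTTTT
  TTTTT
Step 2: 2 trees catch fire, 2 burn out
  ..FTT
  .FTT.
  .TT.T
  .TTTT
  TTTTT
  TTTTT
Step 3: 3 trees catch fire, 2 burn out
  ...FT
  ..FT.
  .FT.T
  .TTTT
  TTTTT
  TTTTT
Step 4: 4 trees catch fire, 3 burn out
  ....F
  ...F.
  ..F.T
  .FTTT
  TTTTT
  TTTTT

....F
...F.
..F.T
.FTTT
TTTTT
TTTTT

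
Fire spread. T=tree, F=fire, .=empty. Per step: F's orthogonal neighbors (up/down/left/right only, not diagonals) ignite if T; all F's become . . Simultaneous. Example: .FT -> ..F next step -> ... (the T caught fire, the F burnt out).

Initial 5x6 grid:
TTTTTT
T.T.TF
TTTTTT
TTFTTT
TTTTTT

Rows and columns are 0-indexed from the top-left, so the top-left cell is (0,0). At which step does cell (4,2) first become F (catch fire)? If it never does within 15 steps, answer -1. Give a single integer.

Step 1: cell (4,2)='F' (+7 fires, +2 burnt)
  -> target ignites at step 1
Step 2: cell (4,2)='.' (+10 fires, +7 burnt)
Step 3: cell (4,2)='.' (+6 fires, +10 burnt)
Step 4: cell (4,2)='.' (+2 fires, +6 burnt)
Step 5: cell (4,2)='.' (+1 fires, +2 burnt)
Step 6: cell (4,2)='.' (+0 fires, +1 burnt)
  fire out at step 6

1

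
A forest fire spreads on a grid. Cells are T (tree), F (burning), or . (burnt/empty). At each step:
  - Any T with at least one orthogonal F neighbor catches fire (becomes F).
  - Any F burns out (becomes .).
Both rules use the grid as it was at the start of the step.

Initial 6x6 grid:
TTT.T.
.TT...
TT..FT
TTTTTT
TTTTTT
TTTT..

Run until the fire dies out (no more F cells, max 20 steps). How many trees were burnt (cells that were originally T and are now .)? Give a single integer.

Answer: 24

Derivation:
Step 1: +2 fires, +1 burnt (F count now 2)
Step 2: +3 fires, +2 burnt (F count now 3)
Step 3: +3 fires, +3 burnt (F count now 3)
Step 4: +3 fires, +3 burnt (F count now 3)
Step 5: +4 fires, +3 burnt (F count now 4)
Step 6: +4 fires, +4 burnt (F count now 4)
Step 7: +3 fires, +4 burnt (F count now 3)
Step 8: +2 fires, +3 burnt (F count now 2)
Step 9: +0 fires, +2 burnt (F count now 0)
Fire out after step 9
Initially T: 25, now '.': 35
Total burnt (originally-T cells now '.'): 24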